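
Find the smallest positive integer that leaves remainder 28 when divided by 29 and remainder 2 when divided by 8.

x ≡ 2 (mod 8) gives x ∈ {2, 10, 18, 26, 34, 42, 50, 58, …}.
The first of these with x mod 29 = 28 is 202.

202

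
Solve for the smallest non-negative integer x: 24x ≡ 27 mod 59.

38

The inverse of 24 mod 59 is 32 (since 24·32 = 768 ≡ 1).
So x ≡ 32·27 = 864 ≡ 38 (mod 59).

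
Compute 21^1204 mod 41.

Successive squares of 21 mod 41: 21^1≡21, 21^2≡31, 21^4≡18, 21^8≡37, 21^16≡16, 21^32≡10, 21^64≡18, 21^128≡37, 21^256≡16, 21^512≡10, 21^1024≡18.
Since 1204 = 4 + 16 + 32 + 128 + 1024 in binary, 21^1204 ≡ 18·16·10·37·18 ≡ 18 (mod 41).

18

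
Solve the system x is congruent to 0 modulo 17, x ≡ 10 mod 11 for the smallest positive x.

153

x ≡ 10 (mod 11) gives x ∈ {10, 21, 32, 43, 54, 65, 76, 87, …}.
The first of these with x mod 17 = 0 is 153.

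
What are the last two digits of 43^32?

01

Successive squares of 43 mod 100: 43^1≡43, 43^2≡49, 43^4≡1, 43^8≡1, 43^16≡1, 43^32≡1.
32 = 32, so 43^32 ≡ 1 ≡ 1 (mod 100).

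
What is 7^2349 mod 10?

The units digit of 7^n cycles with period 4: 7, 9, 3, 1, …
2349 leaves remainder 1 on division by 4, so 7^2349 ends in 7.

7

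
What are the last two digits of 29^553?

By repeated squaring mod 100: 29^1≡29, 29^2≡41, 29^4≡81, 29^8≡61, 29^16≡21, 29^32≡41, 29^64≡81, 29^128≡61, 29^256≡21, 29^512≡41.
553 = 1 + 8 + 32 + 512, so 29^553 ≡ 29·61·41·41 ≡ 89 (mod 100).

89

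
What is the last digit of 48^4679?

2

Powers of 8 mod 10 repeat with period 4: 8, 4, 2, 6.
4679 leaves remainder 3 on division by 4, so 48^4679 ends in 2.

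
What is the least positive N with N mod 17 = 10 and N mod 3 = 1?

Since 3·6 ≡ 1 (mod 17), take x = 1 + 3·((10−1)·6 mod 17) = 1 + 3·3 = 10.
Check: 10 mod 17 = 10, 10 mod 3 = 1.

10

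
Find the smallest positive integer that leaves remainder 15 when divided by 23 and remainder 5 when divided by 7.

61

Since 7·10 ≡ 1 (mod 23), take x = 5 + 7·((15−5)·10 mod 23) = 5 + 7·8 = 61.
Check: 61 mod 23 = 15, 61 mod 7 = 5.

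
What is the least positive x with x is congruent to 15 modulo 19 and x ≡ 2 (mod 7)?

72

x ≡ 2 (mod 7) gives x ∈ {2, 9, 16, 23, 30, 37, 44, 51, …}.
The first of these with x mod 19 = 15 is 72.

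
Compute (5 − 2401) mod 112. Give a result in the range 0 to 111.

68

Dividing 2401 by 112 gives quotient 21 and remainder 49.
(5 − 49) mod 112 = 68.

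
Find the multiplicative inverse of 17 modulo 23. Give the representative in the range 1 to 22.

23 = 1·17 + 6
17 = 2·6 + 5
6 = 1·5 + 1
5 = 5·1 + 0
Back-substituting gives 17·19 ≡ 1 (mod 23).

19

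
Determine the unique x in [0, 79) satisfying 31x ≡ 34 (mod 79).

75

31⁻¹ ≡ 51 (mod 79) because 31·51 = 1581 = 20·79 + 1.
Multiplying both sides by 51: x ≡ 51·34 = 1734 ≡ 75 (mod 79).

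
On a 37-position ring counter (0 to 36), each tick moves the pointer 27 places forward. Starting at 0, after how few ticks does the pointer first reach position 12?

21

The inverse of 27 mod 37 is 11 (since 27·11 = 297 ≡ 1).
So x ≡ 11·12 = 132 ≡ 21 (mod 37).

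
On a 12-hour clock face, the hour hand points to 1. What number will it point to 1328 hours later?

9

1328 mod 12 = 8 (since 110·12 = 1320).
1 + 8 → 9 on a 12-hour dial.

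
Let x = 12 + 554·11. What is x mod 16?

554·11 = 6094.
6094 = 380·16 + 14, so 6094 mod 16 = 14.
(12 + 14) mod 16 = 10.

10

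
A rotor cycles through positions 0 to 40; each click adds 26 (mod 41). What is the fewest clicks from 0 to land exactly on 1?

30

41 = 1·26 + 15
26 = 1·15 + 11
15 = 1·11 + 4
11 = 2·4 + 3
4 = 1·3 + 1
3 = 3·1 + 0
Back-substituting gives 26·30 ≡ 1 (mod 41).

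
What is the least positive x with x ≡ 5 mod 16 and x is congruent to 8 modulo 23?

x ≡ 5 (mod 16) gives x ∈ {5, 21, 37, 53, 69, 85, 101, 117, …}.
The first of these with x mod 23 = 8 is 261.

261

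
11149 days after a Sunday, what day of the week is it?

Friday

Dividing 11149 by 7 gives quotient 1592 and remainder 5.
Sunday + 5 days → Friday.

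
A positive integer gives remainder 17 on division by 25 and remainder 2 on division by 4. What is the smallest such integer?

Since 4·19 ≡ 1 (mod 25), take x = 2 + 4·((17−2)·19 mod 25) = 2 + 4·10 = 42.
Check: 42 mod 25 = 17, 42 mod 4 = 2.

42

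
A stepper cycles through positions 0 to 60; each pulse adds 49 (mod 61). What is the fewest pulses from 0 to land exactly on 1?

5

61 = 1·49 + 12
49 = 4·12 + 1
12 = 12·1 + 0
Back-substituting gives 49·5 ≡ 1 (mod 61).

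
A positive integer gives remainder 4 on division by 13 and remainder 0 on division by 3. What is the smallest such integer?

30

x ≡ 0 (mod 3) gives x ∈ {0, 3, 6, 9, 12, 15, 18, 21, …}.
The first of these with x mod 13 = 4 is 30.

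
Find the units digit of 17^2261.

Powers of 7 mod 10 repeat with period 4: 7, 9, 3, 1.
2261 leaves remainder 1 on division by 4, so 17^2261 ends in 7.

7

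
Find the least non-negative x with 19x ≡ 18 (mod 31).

The inverse of 19 mod 31 is 18 (since 19·18 = 342 ≡ 1).
Multiplying both sides by 18: x ≡ 18·18 = 324 ≡ 14 (mod 31).

14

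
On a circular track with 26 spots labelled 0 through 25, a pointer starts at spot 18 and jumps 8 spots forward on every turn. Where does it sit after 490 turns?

490·8 = 3920.
3920 − 150·26 = 20, so 3920 ≡ 20 (mod 26).
(18 + 20) mod 26 = 12.

12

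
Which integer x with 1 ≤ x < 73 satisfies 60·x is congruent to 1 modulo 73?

28

73 = 1·60 + 13
60 = 4·13 + 8
13 = 1·8 + 5
8 = 1·5 + 3
5 = 1·3 + 2
3 = 1·2 + 1
2 = 2·1 + 0
Back-substituting gives 60·28 ≡ 1 (mod 73).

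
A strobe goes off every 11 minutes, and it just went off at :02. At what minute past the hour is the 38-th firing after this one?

38·11 = 418.
418 − 6·60 = 58, so 418 ≡ 58 (mod 60).
(2 + 58) mod 60 = 0.

0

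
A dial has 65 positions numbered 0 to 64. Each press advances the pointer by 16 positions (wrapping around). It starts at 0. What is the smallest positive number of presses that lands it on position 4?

49

16⁻¹ ≡ 61 (mod 65) because 16·61 = 976 = 15·65 + 1.
So x ≡ 61·4 = 244 ≡ 49 (mod 65).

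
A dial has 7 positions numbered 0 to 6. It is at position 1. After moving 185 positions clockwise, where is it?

185 mod 7 = 3 (since 26·7 = 182).
(1 + 3) mod 7 = 4.

4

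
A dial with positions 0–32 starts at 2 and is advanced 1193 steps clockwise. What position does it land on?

7

1193 = 36·33 + 5, so 1193 mod 33 = 5.
(2 + 5) mod 33 = 7.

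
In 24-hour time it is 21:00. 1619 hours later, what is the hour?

1619 mod 24 = 11 (since 67·24 = 1608).
(21 + 11) mod 24 = 8.

8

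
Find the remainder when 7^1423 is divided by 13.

By repeated squaring mod 13: 7^1≡7, 7^2≡10, 7^4≡9, 7^8≡3, 7^16≡9, 7^32≡3, 7^64≡9, 7^128≡3, 7^256≡9, 7^512≡3, 7^1024≡9.
Since 1423 = 1 + 2 + 4 + 8 + 128 + 256 + 1024 in binary, 7^1423 ≡ 7·10·9·3·3·9·9 ≡ 6 (mod 13).

6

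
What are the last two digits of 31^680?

01

By repeated squaring mod 100: 31^1≡31, 31^2≡61, 31^4≡21, 31^8≡41, 31^16≡81, 31^32≡61, 31^64≡21, 31^128≡41, 31^256≡81, 31^512≡61.
Since 680 = 8 + 32 + 128 + 512 in binary, 31^680 ≡ 41·61·41·61 ≡ 1 (mod 100).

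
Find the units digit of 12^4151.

Last digits of 2^n: 2, 4, 8, 6 (period 4).
4151 leaves remainder 3 on division by 4, so 12^4151 ends in 8.

8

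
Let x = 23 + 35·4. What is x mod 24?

19

35·4 = 140.
140 = 5·24 + 20, so 140 mod 24 = 20.
(23 + 20) mod 24 = 19.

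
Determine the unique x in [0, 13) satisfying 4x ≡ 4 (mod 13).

1

The inverse of 4 mod 13 is 10 (since 4·10 = 40 ≡ 1).
So x ≡ 10·4 = 40 ≡ 1 (mod 13).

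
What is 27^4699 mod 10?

The units digit of 27^n cycles with period 4: 7, 9, 3, 1, …
4699 leaves remainder 3 on division by 4, so 27^4699 ends in 3.

3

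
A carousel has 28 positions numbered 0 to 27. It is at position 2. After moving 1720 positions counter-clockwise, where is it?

1720 = 61·28 + 12, so 1720 mod 28 = 12.
(2 − 12) mod 28 = 18.

18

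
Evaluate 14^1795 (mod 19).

Square-and-reduce mod 19: 14^1≡14, 14^2≡6, 14^4≡17, 14^8≡4, 14^16≡16, 14^32≡9, 14^64≡5, 14^128≡6, 14^256≡17, 14^512≡4, 14^1024≡16.
1795 = 1 + 2 + 256 + 512 + 1024, so 14^1795 ≡ 14·6·17·4·16 ≡ 2 (mod 19).

2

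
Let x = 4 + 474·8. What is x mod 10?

474·8 = 3792.
Dividing 3792 by 10 gives quotient 379 and remainder 2.
(4 + 2) mod 10 = 6.

6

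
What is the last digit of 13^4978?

The units digit of 13^n cycles with period 4: 3, 9, 7, 1, …
4978 leaves remainder 2 on division by 4, so 13^4978 ends in 9.

9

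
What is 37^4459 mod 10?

Powers of 7 mod 10 repeat with period 4: 7, 9, 3, 1.
4459 leaves remainder 3 on division by 4, so 37^4459 ends in 3.

3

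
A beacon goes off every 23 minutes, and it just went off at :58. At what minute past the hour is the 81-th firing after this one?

81·23 = 1863.
1863 mod 60 = 3 (since 31·60 = 1860).
(58 + 3) mod 60 = 1.

1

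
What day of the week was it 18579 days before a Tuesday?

Monday

18579 = 2654·7 + 1, so 18579 mod 7 = 1.
Tuesday − 1 day → Monday.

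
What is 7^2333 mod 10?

Powers of 7 mod 10 repeat with period 4: 7, 9, 3, 1.
2333 leaves remainder 1 on division by 4, so 7^2333 ends in 7.

7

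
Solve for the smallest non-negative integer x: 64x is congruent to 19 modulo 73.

64⁻¹ ≡ 8 (mod 73) because 64·8 = 512 = 7·73 + 1.
Multiplying both sides by 8: x ≡ 8·19 = 152 ≡ 6 (mod 73).

6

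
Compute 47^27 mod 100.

By repeated squaring mod 100: 47^1≡47, 47^2≡9, 47^4≡81, 47^8≡61, 47^16≡21.
Since 27 = 1 + 2 + 8 + 16 in binary, 47^27 ≡ 47·9·61·21 ≡ 63 (mod 100).

63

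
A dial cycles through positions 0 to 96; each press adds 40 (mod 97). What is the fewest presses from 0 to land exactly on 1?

17

40·17 = 680 = 7·97 + 1, so 40⁻¹ ≡ 17 (mod 97).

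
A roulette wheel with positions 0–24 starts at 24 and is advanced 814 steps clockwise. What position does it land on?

814 = 32·25 + 14, so 814 mod 25 = 14.
(24 + 14) mod 25 = 13.

13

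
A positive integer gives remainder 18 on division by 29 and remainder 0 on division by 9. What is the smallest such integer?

Since 9·13 ≡ 1 (mod 29), take x = 0 + 9·((18−0)·13 mod 29) = 0 + 9·2 = 18.
Check: 18 mod 29 = 18, 18 mod 9 = 0.

18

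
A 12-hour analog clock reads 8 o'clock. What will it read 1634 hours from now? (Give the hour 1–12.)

10

Dividing 1634 by 12 gives quotient 136 and remainder 2.
8 + 2 → 10 on a 12-hour dial.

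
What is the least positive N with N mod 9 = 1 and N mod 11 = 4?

37

x ≡ 1 (mod 9) gives x ∈ {1, 10, 19, 28, 37}.
The first of these with x mod 11 = 4 is 37.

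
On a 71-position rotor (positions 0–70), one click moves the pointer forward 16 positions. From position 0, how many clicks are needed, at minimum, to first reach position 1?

16·40 = 640 = 9·71 + 1, so 16⁻¹ ≡ 40 (mod 71).

40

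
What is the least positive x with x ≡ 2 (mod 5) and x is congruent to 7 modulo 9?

x ≡ 2 (mod 5) gives x ∈ {2, 7}.
The first of these with x mod 9 = 7 is 7.

7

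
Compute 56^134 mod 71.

3

Successive squares of 56 mod 71: 56^1≡56, 56^2≡12, 56^4≡2, 56^8≡4, 56^16≡16, 56^32≡43, 56^64≡3, 56^128≡9.
Since 134 = 2 + 4 + 128 in binary, 56^134 ≡ 12·2·9 ≡ 3 (mod 71).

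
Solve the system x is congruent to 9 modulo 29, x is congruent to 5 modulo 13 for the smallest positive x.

Since 13·9 ≡ 1 (mod 29), take x = 5 + 13·((9−5)·9 mod 29) = 5 + 13·7 = 96.
Check: 96 mod 29 = 9, 96 mod 13 = 5.

96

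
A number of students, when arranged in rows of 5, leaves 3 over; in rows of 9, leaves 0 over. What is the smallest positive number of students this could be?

18

Since 9·4 ≡ 1 (mod 5), take x = 0 + 9·((3−0)·4 mod 5) = 0 + 9·2 = 18.
Check: 18 mod 5 = 3, 18 mod 9 = 0.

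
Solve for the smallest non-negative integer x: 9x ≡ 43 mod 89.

74

9⁻¹ ≡ 10 (mod 89) because 9·10 = 90 = 1·89 + 1.
So x ≡ 10·43 = 430 ≡ 74 (mod 89).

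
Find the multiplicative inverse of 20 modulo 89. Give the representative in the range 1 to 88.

89 = 4·20 + 9
20 = 2·9 + 2
9 = 4·2 + 1
2 = 2·1 + 0
Back-substituting gives 20·49 ≡ 1 (mod 89).

49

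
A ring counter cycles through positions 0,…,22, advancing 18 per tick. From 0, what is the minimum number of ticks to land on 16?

The inverse of 18 mod 23 is 9 (since 18·9 = 162 ≡ 1).
So x ≡ 9·16 = 144 ≡ 6 (mod 23).
Check: 18·6 = 108 = 4·23 + 16.

6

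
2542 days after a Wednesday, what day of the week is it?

Thursday

2542 − 363·7 = 1, so 2542 ≡ 1 (mod 7).
Wednesday + 1 day → Thursday.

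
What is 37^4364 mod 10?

Powers of 7 mod 10 repeat with period 4: 7, 9, 3, 1.
4364 mod 4 = 0, so the last digit matches 7^4 = 1.

1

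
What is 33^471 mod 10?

7

Powers of 3 mod 10 repeat with period 4: 3, 9, 7, 1.
471 leaves remainder 3 on division by 4, so 33^471 ends in 7.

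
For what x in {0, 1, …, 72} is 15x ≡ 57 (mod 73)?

33

The inverse of 15 mod 73 is 39 (since 15·39 = 585 ≡ 1).
So x ≡ 39·57 = 2223 ≡ 33 (mod 73).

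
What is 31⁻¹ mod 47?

47 = 1·31 + 16
31 = 1·16 + 15
16 = 1·15 + 1
15 = 15·1 + 0
Back-substituting gives 31·44 ≡ 1 (mod 47).

44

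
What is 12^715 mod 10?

Powers of 2 mod 10 repeat with period 4: 2, 4, 8, 6.
715 leaves remainder 3 on division by 4, so 12^715 ends in 8.

8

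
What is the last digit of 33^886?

9

Last digits of 3^n: 3, 9, 7, 1 (period 4).
886 mod 4 = 2, so the last digit matches 3^2 = 9.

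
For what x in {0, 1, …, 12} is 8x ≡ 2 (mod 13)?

10

8⁻¹ ≡ 5 (mod 13) because 8·5 = 40 = 3·13 + 1.
Multiplying both sides by 5: x ≡ 5·2 = 10 ≡ 10 (mod 13).
Check: 8·10 = 80 = 6·13 + 2.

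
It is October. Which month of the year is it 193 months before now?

193 mod 12 = 1 (since 16·12 = 192).
October − 1 month → September.

September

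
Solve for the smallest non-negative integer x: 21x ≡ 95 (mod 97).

23

21⁻¹ ≡ 37 (mod 97) because 21·37 = 777 = 8·97 + 1.
Multiplying both sides by 37: x ≡ 37·95 = 3515 ≡ 23 (mod 97).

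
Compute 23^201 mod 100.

23

By repeated squaring mod 100: 23^1≡23, 23^2≡29, 23^4≡41, 23^8≡81, 23^16≡61, 23^32≡21, 23^64≡41, 23^128≡81.
Since 201 = 1 + 8 + 64 + 128 in binary, 23^201 ≡ 23·81·41·81 ≡ 23 (mod 100).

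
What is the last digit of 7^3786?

9

The units digit of 7^n cycles with period 4: 7, 9, 3, 1, …
3786 mod 4 = 2, so the last digit matches 7^2 = 9.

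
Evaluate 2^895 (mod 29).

15

Successive squares of 2 mod 29: 2^1≡2, 2^2≡4, 2^4≡16, 2^8≡24, 2^16≡25, 2^32≡16, 2^64≡24, 2^128≡25, 2^256≡16, 2^512≡24.
895 = 1 + 2 + 4 + 8 + 16 + 32 + 64 + 256 + 512, so 2^895 ≡ 2·4·16·24·25·16·24·16·24 ≡ 15 (mod 29).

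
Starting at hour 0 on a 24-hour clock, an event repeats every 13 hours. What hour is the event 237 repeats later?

237·13 = 3081.
3081 − 128·24 = 9, so 3081 ≡ 9 (mod 24).
(0 + 9) mod 24 = 9.

9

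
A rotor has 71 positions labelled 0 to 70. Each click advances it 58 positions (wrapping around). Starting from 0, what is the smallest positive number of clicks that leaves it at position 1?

60

71 = 1·58 + 13
58 = 4·13 + 6
13 = 2·6 + 1
6 = 6·1 + 0
Back-substituting gives 58·60 ≡ 1 (mod 71).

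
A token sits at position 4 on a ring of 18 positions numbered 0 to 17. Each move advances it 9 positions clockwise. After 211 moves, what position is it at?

211·9 = 1899.
1899 − 105·18 = 9, so 1899 ≡ 9 (mod 18).
(4 + 9) mod 18 = 13.

13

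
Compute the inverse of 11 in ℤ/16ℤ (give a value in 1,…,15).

3

16 = 1·11 + 5
11 = 2·5 + 1
5 = 5·1 + 0
Back-substituting gives 11·3 ≡ 1 (mod 16).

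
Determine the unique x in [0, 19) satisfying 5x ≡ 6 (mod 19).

5

5⁻¹ ≡ 4 (mod 19) because 5·4 = 20 = 1·19 + 1.
Multiplying both sides by 4: x ≡ 4·6 = 24 ≡ 5 (mod 19).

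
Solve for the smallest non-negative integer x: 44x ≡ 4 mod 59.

44⁻¹ ≡ 55 (mod 59) because 44·55 = 2420 = 41·59 + 1.
So x ≡ 55·4 = 220 ≡ 43 (mod 59).

43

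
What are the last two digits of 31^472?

By repeated squaring mod 100: 31^1≡31, 31^2≡61, 31^4≡21, 31^8≡41, 31^16≡81, 31^32≡61, 31^64≡21, 31^128≡41, 31^256≡81.
472 = 8 + 16 + 64 + 128 + 256, so 31^472 ≡ 41·81·21·41·81 ≡ 61 (mod 100).

61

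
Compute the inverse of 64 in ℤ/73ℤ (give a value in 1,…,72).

8

73 = 1·64 + 9
64 = 7·9 + 1
9 = 9·1 + 0
Back-substituting gives 64·8 ≡ 1 (mod 73).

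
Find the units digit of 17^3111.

Last digits of 7^n: 7, 9, 3, 1 (period 4).
3111 mod 4 = 3, so the last digit matches 7^3 = 3.

3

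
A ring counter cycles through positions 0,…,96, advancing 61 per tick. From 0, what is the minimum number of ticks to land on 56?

20

The inverse of 61 mod 97 is 35 (since 61·35 = 2135 ≡ 1).
Multiplying both sides by 35: x ≡ 35·56 = 1960 ≡ 20 (mod 97).
Check: 61·20 = 1220 = 12·97 + 56.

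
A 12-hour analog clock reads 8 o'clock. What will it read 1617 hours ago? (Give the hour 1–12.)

11

1617 = 134·12 + 9, so 1617 mod 12 = 9.
8 − 9 → 11 on a 12-hour dial.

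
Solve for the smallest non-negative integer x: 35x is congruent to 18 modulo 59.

14

35⁻¹ ≡ 27 (mod 59) because 35·27 = 945 = 16·59 + 1.
So x ≡ 27·18 = 486 ≡ 14 (mod 59).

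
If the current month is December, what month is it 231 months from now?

231 − 19·12 = 3, so 231 ≡ 3 (mod 12).
December + 3 months → March.

March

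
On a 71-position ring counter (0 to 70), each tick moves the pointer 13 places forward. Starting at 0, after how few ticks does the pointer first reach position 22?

The inverse of 13 mod 71 is 11 (since 13·11 = 143 ≡ 1).
So x ≡ 11·22 = 242 ≡ 29 (mod 71).
Check: 13·29 = 377 = 5·71 + 22.

29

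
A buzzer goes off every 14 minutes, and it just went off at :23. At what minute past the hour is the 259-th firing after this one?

49

259·14 = 3626.
3626 mod 60 = 26 (since 60·60 = 3600).
(23 + 26) mod 60 = 49.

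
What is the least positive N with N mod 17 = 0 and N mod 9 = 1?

136

Since 9·2 ≡ 1 (mod 17), take x = 1 + 9·((0−1)·2 mod 17) = 1 + 9·15 = 136.
Check: 136 mod 17 = 0, 136 mod 9 = 1.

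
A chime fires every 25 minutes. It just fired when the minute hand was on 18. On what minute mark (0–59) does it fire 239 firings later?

53

239·25 = 5975.
5975 mod 60 = 35 (since 99·60 = 5940).
(18 + 35) mod 60 = 53.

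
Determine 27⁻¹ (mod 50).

50 = 1·27 + 23
27 = 1·23 + 4
23 = 5·4 + 3
4 = 1·3 + 1
3 = 3·1 + 0
Back-substituting gives 27·13 ≡ 1 (mod 50).

13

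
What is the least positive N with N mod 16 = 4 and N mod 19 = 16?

244

x ≡ 4 (mod 16) gives x ∈ {4, 20, 36, 52, 68, 84, 100, 116, …}.
The first of these with x mod 19 = 16 is 244.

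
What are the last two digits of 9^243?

Square-and-reduce mod 100: 9^1≡9, 9^2≡81, 9^4≡61, 9^8≡21, 9^16≡41, 9^32≡81, 9^64≡61, 9^128≡21.
Since 243 = 1 + 2 + 16 + 32 + 64 + 128 in binary, 9^243 ≡ 9·81·41·81·61·21 ≡ 29 (mod 100).

29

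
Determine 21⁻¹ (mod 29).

18

21·18 = 378 = 13·29 + 1, so 21⁻¹ ≡ 18 (mod 29).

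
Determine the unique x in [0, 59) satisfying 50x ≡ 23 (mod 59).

4

The inverse of 50 mod 59 is 13 (since 50·13 = 650 ≡ 1).
Multiplying both sides by 13: x ≡ 13·23 = 299 ≡ 4 (mod 59).
Check: 50·4 = 200 = 3·59 + 23.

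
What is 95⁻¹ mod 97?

48

95·48 = 4560 = 47·97 + 1, so 95⁻¹ ≡ 48 (mod 97).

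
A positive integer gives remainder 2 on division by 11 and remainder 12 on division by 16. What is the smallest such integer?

156

x ≡ 2 (mod 11) gives x ∈ {2, 13, 24, 35, 46, 57, 68, 79, …}.
The first of these with x mod 16 = 12 is 156.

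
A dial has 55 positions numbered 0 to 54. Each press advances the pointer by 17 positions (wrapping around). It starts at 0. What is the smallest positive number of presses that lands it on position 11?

The inverse of 17 mod 55 is 13 (since 17·13 = 221 ≡ 1).
Multiplying both sides by 13: x ≡ 13·11 = 143 ≡ 33 (mod 55).

33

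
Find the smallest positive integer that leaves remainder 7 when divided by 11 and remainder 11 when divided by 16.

139

Since 16·9 ≡ 1 (mod 11), take x = 11 + 16·((7−11)·9 mod 11) = 11 + 16·8 = 139.
Check: 139 mod 11 = 7, 139 mod 16 = 11.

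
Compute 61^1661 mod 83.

12

Successive squares of 61 mod 83: 61^1≡61, 61^2≡69, 61^4≡30, 61^8≡70, 61^16≡3, 61^32≡9, 61^64≡81, 61^128≡4, 61^256≡16, 61^512≡7, 61^1024≡49.
1661 = 1 + 4 + 8 + 16 + 32 + 64 + 512 + 1024, so 61^1661 ≡ 61·30·70·3·9·81·7·49 ≡ 12 (mod 83).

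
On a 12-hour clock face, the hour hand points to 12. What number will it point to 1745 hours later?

1745 − 145·12 = 5, so 1745 ≡ 5 (mod 12).
12 + 5 → 5 on a 12-hour dial.

5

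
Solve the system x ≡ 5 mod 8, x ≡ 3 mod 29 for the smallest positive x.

x ≡ 5 (mod 8) gives x ∈ {5, 13, 21, 29, 37, 45, 53, 61}.
The first of these with x mod 29 = 3 is 61.

61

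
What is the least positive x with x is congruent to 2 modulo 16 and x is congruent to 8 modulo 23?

Since 23·7 ≡ 1 (mod 16), take x = 8 + 23·((2−8)·7 mod 16) = 8 + 23·6 = 146.
Check: 146 mod 16 = 2, 146 mod 23 = 8.

146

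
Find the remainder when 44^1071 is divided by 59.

43

Successive squares of 44 mod 59: 44^1≡44, 44^2≡48, 44^4≡3, 44^8≡9, 44^16≡22, 44^32≡12, 44^64≡26, 44^128≡27, 44^256≡21, 44^512≡28, 44^1024≡17.
1071 = 1 + 2 + 4 + 8 + 32 + 1024, so 44^1071 ≡ 44·48·3·9·12·17 ≡ 43 (mod 59).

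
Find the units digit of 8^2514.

The units digit of 8^n cycles with period 4: 8, 4, 2, 6, …
2514 mod 4 = 2, so the last digit matches 8^2 = 4.

4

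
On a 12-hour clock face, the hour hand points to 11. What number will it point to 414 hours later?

5

414 = 34·12 + 6, so 414 mod 12 = 6.
11 + 6 → 5 on a 12-hour dial.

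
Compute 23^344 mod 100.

41

By repeated squaring mod 100: 23^1≡23, 23^2≡29, 23^4≡41, 23^8≡81, 23^16≡61, 23^32≡21, 23^64≡41, 23^128≡81, 23^256≡61.
Since 344 = 8 + 16 + 64 + 256 in binary, 23^344 ≡ 81·61·41·61 ≡ 41 (mod 100).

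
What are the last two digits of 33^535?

Successive squares of 33 mod 100: 33^1≡33, 33^2≡89, 33^4≡21, 33^8≡41, 33^16≡81, 33^32≡61, 33^64≡21, 33^128≡41, 33^256≡81, 33^512≡61.
535 = 1 + 2 + 4 + 16 + 512, so 33^535 ≡ 33·89·21·81·61 ≡ 57 (mod 100).

57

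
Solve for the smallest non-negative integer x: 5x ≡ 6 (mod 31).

5⁻¹ ≡ 25 (mod 31) because 5·25 = 125 = 4·31 + 1.
So x ≡ 25·6 = 150 ≡ 26 (mod 31).

26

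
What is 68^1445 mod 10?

8

The units digit of 68^n cycles with period 4: 8, 4, 2, 6, …
1445 leaves remainder 1 on division by 4, so 68^1445 ends in 8.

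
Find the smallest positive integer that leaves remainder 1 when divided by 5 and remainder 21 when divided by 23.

Since 23·2 ≡ 1 (mod 5), take x = 21 + 23·((1−21)·2 mod 5) = 21 + 23·0 = 21.
Check: 21 mod 5 = 1, 21 mod 23 = 21.

21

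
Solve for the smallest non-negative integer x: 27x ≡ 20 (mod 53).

27⁻¹ ≡ 2 (mod 53) because 27·2 = 54 = 1·53 + 1.
Multiplying both sides by 2: x ≡ 2·20 = 40 ≡ 40 (mod 53).

40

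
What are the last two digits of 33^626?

69

By repeated squaring mod 100: 33^1≡33, 33^2≡89, 33^4≡21, 33^8≡41, 33^16≡81, 33^32≡61, 33^64≡21, 33^128≡41, 33^256≡81, 33^512≡61.
626 = 2 + 16 + 32 + 64 + 512, so 33^626 ≡ 89·81·61·21·61 ≡ 69 (mod 100).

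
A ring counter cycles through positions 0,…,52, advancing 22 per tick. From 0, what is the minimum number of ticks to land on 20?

25

22⁻¹ ≡ 41 (mod 53) because 22·41 = 902 = 17·53 + 1.
So x ≡ 41·20 = 820 ≡ 25 (mod 53).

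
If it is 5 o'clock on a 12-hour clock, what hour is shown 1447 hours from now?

12

Dividing 1447 by 12 gives quotient 120 and remainder 7.
5 + 7 → 12 on a 12-hour dial.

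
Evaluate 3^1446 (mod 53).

Successive squares of 3 mod 53: 3^1≡3, 3^2≡9, 3^4≡28, 3^8≡42, 3^16≡15, 3^32≡13, 3^64≡10, 3^128≡47, 3^256≡36, 3^512≡24, 3^1024≡46.
Since 1446 = 2 + 4 + 32 + 128 + 256 + 1024 in binary, 3^1446 ≡ 9·28·13·47·36·46 ≡ 38 (mod 53).

38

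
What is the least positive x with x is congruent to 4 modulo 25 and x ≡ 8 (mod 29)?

704

x ≡ 4 (mod 25) gives x ∈ {4, 29, 54, 79, 104, 129, 154, 179, …}.
The first of these with x mod 29 = 8 is 704.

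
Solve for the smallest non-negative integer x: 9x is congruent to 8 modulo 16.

8

9⁻¹ ≡ 9 (mod 16) because 9·9 = 81 = 5·16 + 1.
So x ≡ 9·8 = 72 ≡ 8 (mod 16).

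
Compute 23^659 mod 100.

87

Square-and-reduce mod 100: 23^1≡23, 23^2≡29, 23^4≡41, 23^8≡81, 23^16≡61, 23^32≡21, 23^64≡41, 23^128≡81, 23^256≡61, 23^512≡21.
659 = 1 + 2 + 16 + 128 + 512, so 23^659 ≡ 23·29·61·81·21 ≡ 87 (mod 100).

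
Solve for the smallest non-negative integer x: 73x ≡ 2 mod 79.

The inverse of 73 mod 79 is 13 (since 73·13 = 949 ≡ 1).
So x ≡ 13·2 = 26 ≡ 26 (mod 79).
Check: 73·26 = 1898 = 24·79 + 2.

26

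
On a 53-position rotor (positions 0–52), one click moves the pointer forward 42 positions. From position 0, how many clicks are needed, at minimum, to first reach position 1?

24

42·24 = 1008 = 19·53 + 1, so 42⁻¹ ≡ 24 (mod 53).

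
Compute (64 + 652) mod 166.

52

652 = 3·166 + 154, so 652 mod 166 = 154.
(64 + 154) mod 166 = 52.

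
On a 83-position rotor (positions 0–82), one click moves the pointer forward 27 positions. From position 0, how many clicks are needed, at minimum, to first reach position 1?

27·40 = 1080 = 13·83 + 1, so 27⁻¹ ≡ 40 (mod 83).

40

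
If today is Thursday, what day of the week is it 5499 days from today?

Monday

5499 − 785·7 = 4, so 5499 ≡ 4 (mod 7).
Thursday + 4 days → Monday.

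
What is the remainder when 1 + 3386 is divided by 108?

39

3386 − 31·108 = 38, so 3386 ≡ 38 (mod 108).
(1 + 38) mod 108 = 39.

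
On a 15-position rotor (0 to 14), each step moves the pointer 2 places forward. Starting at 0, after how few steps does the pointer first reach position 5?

The inverse of 2 mod 15 is 8 (since 2·8 = 16 ≡ 1).
So x ≡ 8·5 = 40 ≡ 10 (mod 15).
Check: 2·10 = 20 = 1·15 + 5.

10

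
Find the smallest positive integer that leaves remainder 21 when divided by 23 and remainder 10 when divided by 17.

Since 17·19 ≡ 1 (mod 23), take x = 10 + 17·((21−10)·19 mod 23) = 10 + 17·2 = 44.
Check: 44 mod 23 = 21, 44 mod 17 = 10.

44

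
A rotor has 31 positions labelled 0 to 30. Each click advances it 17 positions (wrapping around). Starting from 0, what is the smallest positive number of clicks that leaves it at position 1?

17·11 = 187 = 6·31 + 1, so 17⁻¹ ≡ 11 (mod 31).

11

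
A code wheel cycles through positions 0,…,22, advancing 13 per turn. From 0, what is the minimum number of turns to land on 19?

The inverse of 13 mod 23 is 16 (since 13·16 = 208 ≡ 1).
So x ≡ 16·19 = 304 ≡ 5 (mod 23).

5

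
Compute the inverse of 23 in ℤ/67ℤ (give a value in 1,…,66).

35

23·35 = 805 = 12·67 + 1, so 23⁻¹ ≡ 35 (mod 67).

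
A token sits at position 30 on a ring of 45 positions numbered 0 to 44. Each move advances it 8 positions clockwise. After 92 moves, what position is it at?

1

92·8 = 736.
736 mod 45 = 16 (since 16·45 = 720).
(30 + 16) mod 45 = 1.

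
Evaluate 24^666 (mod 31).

By repeated squaring mod 31: 24^1≡24, 24^2≡18, 24^4≡14, 24^8≡10, 24^16≡7, 24^32≡18, 24^64≡14, 24^128≡10, 24^256≡7, 24^512≡18.
666 = 2 + 8 + 16 + 128 + 512, so 24^666 ≡ 18·10·7·10·18 ≡ 4 (mod 31).

4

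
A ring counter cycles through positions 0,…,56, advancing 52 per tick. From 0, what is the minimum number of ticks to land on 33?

39

The inverse of 52 mod 57 is 34 (since 52·34 = 1768 ≡ 1).
Multiplying both sides by 34: x ≡ 34·33 = 1122 ≡ 39 (mod 57).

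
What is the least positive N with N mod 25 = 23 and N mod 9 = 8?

98

Since 9·14 ≡ 1 (mod 25), take x = 8 + 9·((23−8)·14 mod 25) = 8 + 9·10 = 98.
Check: 98 mod 25 = 23, 98 mod 9 = 8.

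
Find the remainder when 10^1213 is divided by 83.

49

Square-and-reduce mod 83: 10^1≡10, 10^2≡17, 10^4≡40, 10^8≡23, 10^16≡31, 10^32≡48, 10^64≡63, 10^128≡68, 10^256≡59, 10^512≡78, 10^1024≡25.
Since 1213 = 1 + 4 + 8 + 16 + 32 + 128 + 1024 in binary, 10^1213 ≡ 10·40·23·31·48·68·25 ≡ 49 (mod 83).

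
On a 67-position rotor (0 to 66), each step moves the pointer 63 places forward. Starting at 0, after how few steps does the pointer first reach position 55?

63⁻¹ ≡ 50 (mod 67) because 63·50 = 3150 = 47·67 + 1.
Multiplying both sides by 50: x ≡ 50·55 = 2750 ≡ 3 (mod 67).
Check: 63·3 = 189 = 2·67 + 55.

3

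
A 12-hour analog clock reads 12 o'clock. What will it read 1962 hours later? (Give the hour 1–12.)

1962 − 163·12 = 6, so 1962 ≡ 6 (mod 12).
12 + 6 → 6 on a 12-hour dial.

6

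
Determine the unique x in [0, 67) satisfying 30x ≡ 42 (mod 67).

The inverse of 30 mod 67 is 38 (since 30·38 = 1140 ≡ 1).
Multiplying both sides by 38: x ≡ 38·42 = 1596 ≡ 55 (mod 67).

55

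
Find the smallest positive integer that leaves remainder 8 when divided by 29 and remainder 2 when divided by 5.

x ≡ 2 (mod 5) gives x ∈ {2, 7, 12, 17, 22, 27, 32, 37}.
The first of these with x mod 29 = 8 is 37.

37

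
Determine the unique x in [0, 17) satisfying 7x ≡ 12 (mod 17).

9

The inverse of 7 mod 17 is 5 (since 7·5 = 35 ≡ 1).
So x ≡ 5·12 = 60 ≡ 9 (mod 17).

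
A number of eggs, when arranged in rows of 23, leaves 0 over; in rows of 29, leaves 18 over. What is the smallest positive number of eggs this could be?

x ≡ 0 (mod 23) gives x ∈ {0, 23, 46, 69, 92, 115, 138, 161, …}.
The first of these with x mod 29 = 18 is 598.

598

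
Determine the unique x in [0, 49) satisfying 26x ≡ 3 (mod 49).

26⁻¹ ≡ 17 (mod 49) because 26·17 = 442 = 9·49 + 1.
So x ≡ 17·3 = 51 ≡ 2 (mod 49).
Check: 26·2 = 52 = 1·49 + 3.

2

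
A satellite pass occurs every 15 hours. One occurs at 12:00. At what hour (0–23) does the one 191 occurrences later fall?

21

191·15 = 2865.
Dividing 2865 by 24 gives quotient 119 and remainder 9.
(12 + 9) mod 24 = 21.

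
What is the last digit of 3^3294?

Powers of 3 mod 10 repeat with period 4: 3, 9, 7, 1.
3294 leaves remainder 2 on division by 4, so 3^3294 ends in 9.

9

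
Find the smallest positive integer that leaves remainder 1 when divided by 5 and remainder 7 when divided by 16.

x ≡ 1 (mod 5) gives x ∈ {1, 6, 11, 16, 21, 26, 31, 36, …}.
The first of these with x mod 16 = 7 is 71.

71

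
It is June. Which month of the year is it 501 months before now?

501 mod 12 = 9 (since 41·12 = 492).
June − 9 months → September.

September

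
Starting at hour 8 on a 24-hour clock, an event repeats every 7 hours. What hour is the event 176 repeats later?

16

176·7 = 1232.
1232 mod 24 = 8 (since 51·24 = 1224).
(8 + 8) mod 24 = 16.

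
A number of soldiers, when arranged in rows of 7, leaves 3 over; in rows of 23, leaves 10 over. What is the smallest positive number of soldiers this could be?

10

x ≡ 3 (mod 7) gives x ∈ {3, 10}.
The first of these with x mod 23 = 10 is 10.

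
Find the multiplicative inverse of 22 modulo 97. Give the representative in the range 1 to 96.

75

97 = 4·22 + 9
22 = 2·9 + 4
9 = 2·4 + 1
4 = 4·1 + 0
Back-substituting gives 22·75 ≡ 1 (mod 97).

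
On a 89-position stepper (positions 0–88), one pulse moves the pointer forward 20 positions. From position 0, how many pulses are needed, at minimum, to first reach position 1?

89 = 4·20 + 9
20 = 2·9 + 2
9 = 4·2 + 1
2 = 2·1 + 0
Back-substituting gives 20·49 ≡ 1 (mod 89).

49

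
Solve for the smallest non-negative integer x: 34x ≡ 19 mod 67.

38

The inverse of 34 mod 67 is 2 (since 34·2 = 68 ≡ 1).
Multiplying both sides by 2: x ≡ 2·19 = 38 ≡ 38 (mod 67).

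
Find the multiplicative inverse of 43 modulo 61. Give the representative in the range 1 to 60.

44

43·44 = 1892 = 31·61 + 1, so 43⁻¹ ≡ 44 (mod 61).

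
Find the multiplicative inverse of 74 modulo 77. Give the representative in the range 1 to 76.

74·51 = 3774 = 49·77 + 1, so 74⁻¹ ≡ 51 (mod 77).

51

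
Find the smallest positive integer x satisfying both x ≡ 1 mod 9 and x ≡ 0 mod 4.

28

x ≡ 0 (mod 4) gives x ∈ {0, 4, 8, 12, 16, 20, 24, 28}.
The first of these with x mod 9 = 1 is 28.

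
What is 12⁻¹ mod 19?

8

12·8 = 96 = 5·19 + 1, so 12⁻¹ ≡ 8 (mod 19).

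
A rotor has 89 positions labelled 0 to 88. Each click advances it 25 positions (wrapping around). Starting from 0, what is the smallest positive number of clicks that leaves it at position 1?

25·57 = 1425 = 16·89 + 1, so 25⁻¹ ≡ 57 (mod 89).

57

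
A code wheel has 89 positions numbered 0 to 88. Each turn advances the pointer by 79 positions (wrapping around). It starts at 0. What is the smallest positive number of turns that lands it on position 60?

83

79⁻¹ ≡ 80 (mod 89) because 79·80 = 6320 = 71·89 + 1.
So x ≡ 80·60 = 4800 ≡ 83 (mod 89).
Check: 79·83 = 6557 = 73·89 + 60.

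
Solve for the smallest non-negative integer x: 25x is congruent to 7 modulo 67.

25⁻¹ ≡ 59 (mod 67) because 25·59 = 1475 = 22·67 + 1.
Multiplying both sides by 59: x ≡ 59·7 = 413 ≡ 11 (mod 67).
Check: 25·11 = 275 = 4·67 + 7.

11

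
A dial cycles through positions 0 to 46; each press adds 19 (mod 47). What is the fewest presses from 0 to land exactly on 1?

5

47 = 2·19 + 9
19 = 2·9 + 1
9 = 9·1 + 0
Back-substituting gives 19·5 ≡ 1 (mod 47).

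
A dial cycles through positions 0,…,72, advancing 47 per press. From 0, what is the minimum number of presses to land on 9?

47⁻¹ ≡ 14 (mod 73) because 47·14 = 658 = 9·73 + 1.
Multiplying both sides by 14: x ≡ 14·9 = 126 ≡ 53 (mod 73).

53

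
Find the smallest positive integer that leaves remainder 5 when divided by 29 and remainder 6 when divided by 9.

150

x ≡ 6 (mod 9) gives x ∈ {6, 15, 24, 33, 42, 51, 60, 69, …}.
The first of these with x mod 29 = 5 is 150.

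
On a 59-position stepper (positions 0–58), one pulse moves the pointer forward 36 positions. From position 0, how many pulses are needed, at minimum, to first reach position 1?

36·41 = 1476 = 25·59 + 1, so 36⁻¹ ≡ 41 (mod 59).

41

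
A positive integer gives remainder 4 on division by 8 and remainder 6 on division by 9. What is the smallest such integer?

x ≡ 4 (mod 8) gives x ∈ {4, 12, 20, 28, 36, 44, 52, 60}.
The first of these with x mod 9 = 6 is 60.

60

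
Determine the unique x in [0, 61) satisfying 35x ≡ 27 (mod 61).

6

35⁻¹ ≡ 7 (mod 61) because 35·7 = 245 = 4·61 + 1.
Multiplying both sides by 7: x ≡ 7·27 = 189 ≡ 6 (mod 61).
Check: 35·6 = 210 = 3·61 + 27.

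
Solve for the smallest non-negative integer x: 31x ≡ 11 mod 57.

50

The inverse of 31 mod 57 is 46 (since 31·46 = 1426 ≡ 1).
So x ≡ 46·11 = 506 ≡ 50 (mod 57).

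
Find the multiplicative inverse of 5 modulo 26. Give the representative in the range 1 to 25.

5·21 = 105 = 4·26 + 1, so 5⁻¹ ≡ 21 (mod 26).

21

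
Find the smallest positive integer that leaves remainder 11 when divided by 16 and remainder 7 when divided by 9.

Since 9·9 ≡ 1 (mod 16), take x = 7 + 9·((11−7)·9 mod 16) = 7 + 9·4 = 43.
Check: 43 mod 16 = 11, 43 mod 9 = 7.

43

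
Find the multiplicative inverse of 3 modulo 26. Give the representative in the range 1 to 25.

26 = 8·3 + 2
3 = 1·2 + 1
2 = 2·1 + 0
Back-substituting gives 3·9 ≡ 1 (mod 26).

9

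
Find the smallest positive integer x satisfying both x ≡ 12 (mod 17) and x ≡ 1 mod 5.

x ≡ 1 (mod 5) gives x ∈ {1, 6, 11, 16, 21, 26, 31, 36, …}.
The first of these with x mod 17 = 12 is 46.

46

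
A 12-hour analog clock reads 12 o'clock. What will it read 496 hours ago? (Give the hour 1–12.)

8

496 mod 12 = 4 (since 41·12 = 492).
12 − 4 → 8 on a 12-hour dial.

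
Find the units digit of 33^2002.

The units digit of 33^n cycles with period 4: 3, 9, 7, 1, …
2002 mod 4 = 2, so the last digit matches 3^2 = 9.

9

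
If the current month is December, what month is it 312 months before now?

December

312 = 26·12 + 0, so 312 mod 12 = 0.
December − 0 months → December.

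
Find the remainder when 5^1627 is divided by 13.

Successive squares of 5 mod 13: 5^1≡5, 5^2≡12, 5^4≡1, 5^8≡1, 5^16≡1, 5^32≡1, 5^64≡1, 5^128≡1, 5^256≡1, 5^512≡1, 5^1024≡1.
Since 1627 = 1 + 2 + 8 + 16 + 64 + 512 + 1024 in binary, 5^1627 ≡ 5·12·1·1·1·1·1 ≡ 8 (mod 13).

8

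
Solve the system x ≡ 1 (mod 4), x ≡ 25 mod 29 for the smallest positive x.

x ≡ 1 (mod 4) gives x ∈ {1, 5, 9, 13, 17, 21, 25}.
The first of these with x mod 29 = 25 is 25.

25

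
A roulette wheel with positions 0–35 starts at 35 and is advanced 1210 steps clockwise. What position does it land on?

1210 mod 36 = 22 (since 33·36 = 1188).
(35 + 22) mod 36 = 21.

21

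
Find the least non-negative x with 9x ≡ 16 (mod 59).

28

The inverse of 9 mod 59 is 46 (since 9·46 = 414 ≡ 1).
So x ≡ 46·16 = 736 ≡ 28 (mod 59).
Check: 9·28 = 252 = 4·59 + 16.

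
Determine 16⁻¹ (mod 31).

2

16·2 = 32 = 1·31 + 1, so 16⁻¹ ≡ 2 (mod 31).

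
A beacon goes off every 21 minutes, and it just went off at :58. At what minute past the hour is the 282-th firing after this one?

282·21 = 5922.
5922 = 98·60 + 42, so 5922 mod 60 = 42.
(58 + 42) mod 60 = 40.

40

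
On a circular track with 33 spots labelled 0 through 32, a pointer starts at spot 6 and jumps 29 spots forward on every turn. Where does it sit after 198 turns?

198·29 = 5742.
Dividing 5742 by 33 gives quotient 174 and remainder 0.
(6 + 0) mod 33 = 6.

6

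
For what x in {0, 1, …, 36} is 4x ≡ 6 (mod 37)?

The inverse of 4 mod 37 is 28 (since 4·28 = 112 ≡ 1).
Multiplying both sides by 28: x ≡ 28·6 = 168 ≡ 20 (mod 37).

20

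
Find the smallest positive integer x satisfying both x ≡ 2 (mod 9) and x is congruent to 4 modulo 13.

56

Since 13·7 ≡ 1 (mod 9), take x = 4 + 13·((2−4)·7 mod 9) = 4 + 13·4 = 56.
Check: 56 mod 9 = 2, 56 mod 13 = 4.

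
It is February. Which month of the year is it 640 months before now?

640 mod 12 = 4 (since 53·12 = 636).
February − 4 months → October.

October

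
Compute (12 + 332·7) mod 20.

16

332·7 = 2324.
2324 − 116·20 = 4, so 2324 ≡ 4 (mod 20).
(12 + 4) mod 20 = 16.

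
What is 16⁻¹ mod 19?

16·6 = 96 = 5·19 + 1, so 16⁻¹ ≡ 6 (mod 19).

6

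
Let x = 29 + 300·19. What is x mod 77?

31

300·19 = 5700.
5700 mod 77 = 2 (since 74·77 = 5698).
(29 + 2) mod 77 = 31.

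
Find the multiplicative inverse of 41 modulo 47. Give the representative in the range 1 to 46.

47 = 1·41 + 6
41 = 6·6 + 5
6 = 1·5 + 1
5 = 5·1 + 0
Back-substituting gives 41·39 ≡ 1 (mod 47).

39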